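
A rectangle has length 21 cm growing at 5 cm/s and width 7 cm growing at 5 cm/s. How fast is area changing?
140 cm²/s

A = lw
dA/dt = w·dl/dt + l·dw/dt = 7·5 + 21·5 = 140 cm²/s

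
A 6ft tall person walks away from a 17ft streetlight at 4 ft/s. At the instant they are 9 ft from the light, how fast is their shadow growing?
24/11 ft/s

By similar triangles: 17/(x+s) = 6/s
Solving: s = 6x/11
ds/dt = 6/11 · dx/dt = 6/11 · 4 = 24/11 ft/s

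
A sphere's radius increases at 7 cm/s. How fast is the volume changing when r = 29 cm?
23548π cm³/s

V = (4/3)πr³
dV/dt = dV/dr · dr/dt = 4πr² · 7
At r = 29: dV/dt = 23548π cm³/s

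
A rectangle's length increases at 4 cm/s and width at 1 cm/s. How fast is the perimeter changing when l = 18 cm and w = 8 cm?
10 cm/s

P = 2(l + w)
dP/dt = 2(dl/dt + dw/dt) = 2(4 + 1) = 10 cm/s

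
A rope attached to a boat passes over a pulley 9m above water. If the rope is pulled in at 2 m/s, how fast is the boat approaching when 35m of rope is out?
35√286/286 ≈ 2.07 m/s

rope² = x² + 9²
x = √(35² - 9²) = 2√286
dx/dt = (rope/x) · d(rope)/dt = (35/(2√286)) · (-2) = -35√286/286 m/s
The boat approaches at 35√286/286 ≈ 2.07 m/s.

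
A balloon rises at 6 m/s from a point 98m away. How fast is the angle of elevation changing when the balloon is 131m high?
0.021969 rad/s

tan(θ) = y/98
sec²(θ) · dθ/dt = (1/98) · dy/dt
dθ/dt = cos²(θ)/98 · 6 = 98/(98² + 131²) · 6
dθ/dt = 0.021969 rad/s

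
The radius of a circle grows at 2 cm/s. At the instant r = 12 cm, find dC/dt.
4π cm/s

C = 2πr
dC/dt = 2π · dr/dt = 2π · 2 = 4π cm/s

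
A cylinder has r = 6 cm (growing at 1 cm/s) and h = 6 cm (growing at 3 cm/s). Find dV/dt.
180π cm³/s

V = πr²h
dV/dt = 2πrh·dr/dt + πr²·dh/dt
= 2π(6)(6)(1) + π(6)²(3)
= 180π cm³/s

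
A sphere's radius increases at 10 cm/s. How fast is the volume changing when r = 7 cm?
1960π cm³/s

V = (4/3)πr³
dV/dt = dV/dr · dr/dt = 4πr² · 10
At r = 7: dV/dt = 1960π cm³/s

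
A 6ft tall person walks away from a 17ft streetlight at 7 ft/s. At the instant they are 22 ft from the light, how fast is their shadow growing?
42/11 ft/s

By similar triangles: 17/(x+s) = 6/s
Solving: s = 6x/11
ds/dt = 6/11 · dx/dt = 6/11 · 7 = 42/11 ft/s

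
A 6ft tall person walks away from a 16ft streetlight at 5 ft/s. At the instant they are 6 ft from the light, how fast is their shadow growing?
3 ft/s

By similar triangles: 16/(x+s) = 6/s
Solving: s = 6x/10
ds/dt = 6/10 · dx/dt = 3/5 · 5 = 3 ft/s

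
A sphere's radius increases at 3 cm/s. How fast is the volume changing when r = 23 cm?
6348π cm³/s

V = (4/3)πr³
dV/dt = dV/dr · dr/dt = 4πr² · 3
At r = 23: dV/dt = 6348π cm³/s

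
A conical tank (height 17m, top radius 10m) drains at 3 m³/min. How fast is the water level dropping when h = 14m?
867/(19600π) ≈ 0.01408 m/min

r/h = 10/17, so r = (10/17)h
V = (1/3)πr²h = (1/3)π((10/17)h)²h = (100/867)πh³
dV/dh = (100/289)πh²
dh/dt = (dV/dt)/(dV/dh) = -3/((100/289)π·14²) = -867/(19600π) m/min
The level is dropping at 867/(19600π) ≈ 0.01408 m/min.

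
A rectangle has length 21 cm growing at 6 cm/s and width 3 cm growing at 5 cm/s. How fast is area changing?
123 cm²/s

A = lw
dA/dt = w·dl/dt + l·dw/dt = 3·6 + 21·5 = 123 cm²/s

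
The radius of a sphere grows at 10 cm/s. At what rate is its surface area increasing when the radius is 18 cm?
1440π cm²/s

S = 4πr²
dS/dt = dS/dr · dr/dt = 8πr · 10
At r = 18: dS/dt = 1440π cm²/s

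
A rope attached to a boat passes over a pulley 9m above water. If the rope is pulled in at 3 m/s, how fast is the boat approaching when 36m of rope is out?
4√15/5 ≈ 3.098 m/s

rope² = x² + 9²
x = √(36² - 9²) = 9√15
dx/dt = (rope/x) · d(rope)/dt = (36/(9√15)) · (-3) = -4√15/5 m/s
The boat approaches at 4√15/5 ≈ 3.098 m/s.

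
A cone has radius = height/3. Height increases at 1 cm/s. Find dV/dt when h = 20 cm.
400π/9 cm³/s

V = (1/3)π(h/3)²h = πh³/27
dV/dt = πh²/9 · 1
At h = 20: dV/dt = 400π/9 cm³/s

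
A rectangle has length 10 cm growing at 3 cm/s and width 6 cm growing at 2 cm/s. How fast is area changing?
38 cm²/s

A = lw
dA/dt = w·dl/dt + l·dw/dt = 6·3 + 10·2 = 38 cm²/s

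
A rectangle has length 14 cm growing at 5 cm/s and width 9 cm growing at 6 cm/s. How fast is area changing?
129 cm²/s

A = lw
dA/dt = w·dl/dt + l·dw/dt = 9·5 + 14·6 = 129 cm²/s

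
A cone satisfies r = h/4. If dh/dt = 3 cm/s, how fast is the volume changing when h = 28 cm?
147π cm³/s

V = (1/3)π(h/4)²h = πh³/48
dV/dt = πh²/16 · 3
At h = 28: dV/dt = 147π cm³/s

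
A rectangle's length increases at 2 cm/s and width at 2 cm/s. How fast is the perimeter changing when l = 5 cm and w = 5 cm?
8 cm/s

P = 2(l + w)
dP/dt = 2(dl/dt + dw/dt) = 2(2 + 2) = 8 cm/s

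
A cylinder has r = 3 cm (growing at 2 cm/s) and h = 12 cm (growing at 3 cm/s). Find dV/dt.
171π cm³/s

V = πr²h
dV/dt = 2πrh·dr/dt + πr²·dh/dt
= 2π(3)(12)(2) + π(3)²(3)
= 171π cm³/s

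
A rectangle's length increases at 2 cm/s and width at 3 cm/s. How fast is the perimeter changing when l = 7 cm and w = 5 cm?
10 cm/s

P = 2(l + w)
dP/dt = 2(dl/dt + dw/dt) = 2(2 + 3) = 10 cm/s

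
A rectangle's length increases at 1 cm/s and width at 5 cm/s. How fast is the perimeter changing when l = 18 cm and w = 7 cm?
12 cm/s

P = 2(l + w)
dP/dt = 2(dl/dt + dw/dt) = 2(1 + 5) = 12 cm/s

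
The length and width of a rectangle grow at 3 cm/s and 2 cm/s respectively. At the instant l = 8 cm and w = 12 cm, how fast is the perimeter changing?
10 cm/s

P = 2(l + w)
dP/dt = 2(dl/dt + dw/dt) = 2(3 + 2) = 10 cm/s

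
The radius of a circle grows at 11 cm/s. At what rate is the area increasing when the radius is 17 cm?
374π cm²/s

A = πr²
dA/dt = 2πr · dr/dt = 2π(17)(11) = 374π cm²/s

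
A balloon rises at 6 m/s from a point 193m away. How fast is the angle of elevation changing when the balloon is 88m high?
0.025737 rad/s

tan(θ) = y/193
sec²(θ) · dθ/dt = (1/193) · dy/dt
dθ/dt = cos²(θ)/193 · 6 = 193/(193² + 88²) · 6
dθ/dt = 0.025737 rad/s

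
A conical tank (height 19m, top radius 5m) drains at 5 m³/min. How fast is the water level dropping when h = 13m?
361/(845π) ≈ 0.136 m/min

r/h = 5/19, so r = (5/19)h
V = (1/3)πr²h = (1/3)π((5/19)h)²h = (25/1083)πh³
dV/dh = (25/361)πh²
dh/dt = (dV/dt)/(dV/dh) = -5/((25/361)π·13²) = -361/(845π) m/min
The level is dropping at 361/(845π) ≈ 0.136 m/min.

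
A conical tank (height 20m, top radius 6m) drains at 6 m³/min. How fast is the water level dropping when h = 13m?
200/(507π) ≈ 0.1256 m/min

r/h = 6/20, so r = (3/10)h
V = (1/3)πr²h = (1/3)π((3/10)h)²h = (3/100)πh³
dV/dh = (9/100)πh²
dh/dt = (dV/dt)/(dV/dh) = -6/((9/100)π·13²) = -200/(507π) m/min
The level is dropping at 200/(507π) ≈ 0.1256 m/min.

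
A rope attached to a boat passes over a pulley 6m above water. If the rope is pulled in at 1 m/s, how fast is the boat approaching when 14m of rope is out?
7√10/20 ≈ 1.107 m/s

rope² = x² + 6²
x = √(14² - 6²) = 4√10
dx/dt = (rope/x) · d(rope)/dt = (14/(4√10)) · (-1) = -7√10/20 m/s
The boat approaches at 7√10/20 ≈ 1.107 m/s.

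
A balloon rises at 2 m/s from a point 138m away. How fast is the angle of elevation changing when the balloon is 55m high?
0.012506 rad/s

tan(θ) = y/138
sec²(θ) · dθ/dt = (1/138) · dy/dt
dθ/dt = cos²(θ)/138 · 2 = 138/(138² + 55²) · 2
dθ/dt = 0.012506 rad/s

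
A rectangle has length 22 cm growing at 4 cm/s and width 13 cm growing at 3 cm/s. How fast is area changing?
118 cm²/s

A = lw
dA/dt = w·dl/dt + l·dw/dt = 13·4 + 22·3 = 118 cm²/s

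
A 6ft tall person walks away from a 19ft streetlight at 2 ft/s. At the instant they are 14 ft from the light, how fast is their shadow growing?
12/13 ft/s

By similar triangles: 19/(x+s) = 6/s
Solving: s = 6x/13
ds/dt = 6/13 · dx/dt = 6/13 · 2 = 12/13 ft/s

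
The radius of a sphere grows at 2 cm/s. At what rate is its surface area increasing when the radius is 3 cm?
48π cm²/s

S = 4πr²
dS/dt = dS/dr · dr/dt = 8πr · 2
At r = 3: dS/dt = 48π cm²/s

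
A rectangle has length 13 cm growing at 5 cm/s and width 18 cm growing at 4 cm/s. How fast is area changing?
142 cm²/s

A = lw
dA/dt = w·dl/dt + l·dw/dt = 18·5 + 13·4 = 142 cm²/s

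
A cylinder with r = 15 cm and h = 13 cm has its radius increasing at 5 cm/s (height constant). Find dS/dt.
430π cm²/s

S = 2πrh + 2πr² (lateral + bases)
dS/dt = (2πh + 4πr)·dr/dt = (2π·13 + 4π·15)·5
= 430π cm²/s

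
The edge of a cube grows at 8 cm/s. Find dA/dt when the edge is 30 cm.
2880 cm²/s

A = 6s²
dA/dt = 12s · ds/dt = 12·30·8 = 2880 cm²/s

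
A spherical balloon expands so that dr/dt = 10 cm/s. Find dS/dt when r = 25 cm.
2000π cm²/s

S = 4πr²
dS/dt = dS/dr · dr/dt = 8πr · 10
At r = 25: dS/dt = 2000π cm²/s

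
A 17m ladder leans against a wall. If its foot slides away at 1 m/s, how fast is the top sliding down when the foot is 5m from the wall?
5√66/132 ≈ 0.3077 m/s

x² + y² = 17²
2x·dx/dt + 2y·dy/dt = 0
dy/dt = -x/y · dx/dt = -5/(2√66) · 1 = -5√66/132 m/s
The top is descending at 5√66/132 ≈ 0.3077 m/s.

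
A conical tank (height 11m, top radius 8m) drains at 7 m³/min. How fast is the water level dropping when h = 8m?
847/(4096π) ≈ 0.06582 m/min

r/h = 8/11, so r = (8/11)h
V = (1/3)πr²h = (1/3)π((8/11)h)²h = (64/363)πh³
dV/dh = (64/121)πh²
dh/dt = (dV/dt)/(dV/dh) = -7/((64/121)π·8²) = -847/(4096π) m/min
The level is dropping at 847/(4096π) ≈ 0.06582 m/min.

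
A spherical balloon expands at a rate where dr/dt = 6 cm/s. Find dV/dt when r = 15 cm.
5400π cm³/s

V = (4/3)πr³
dV/dt = dV/dr · dr/dt = 4πr² · 6
At r = 15: dV/dt = 5400π cm³/s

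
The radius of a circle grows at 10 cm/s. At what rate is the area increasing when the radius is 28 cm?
560π cm²/s

A = πr²
dA/dt = 2πr · dr/dt = 2π(28)(10) = 560π cm²/s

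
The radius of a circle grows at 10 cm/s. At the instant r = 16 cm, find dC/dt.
20π cm/s

C = 2πr
dC/dt = 2π · dr/dt = 2π · 10 = 20π cm/s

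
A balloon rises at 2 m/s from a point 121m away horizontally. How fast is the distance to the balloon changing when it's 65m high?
65√18866/9433 ≈ 0.9465 m/s

z² = 121² + y²
z = √(121² + 65²) = √18866
dz/dt = y/z · dy/dt = 65/√18866 · 2 = 65√18866/9433 ≈ 0.9465 m/s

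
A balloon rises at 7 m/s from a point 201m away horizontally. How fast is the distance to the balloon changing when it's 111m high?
259√5858/5858 ≈ 3.384 m/s

z² = 201² + y²
z = √(201² + 111²) = 3√5858
dz/dt = y/z · dy/dt = 111/(3√5858) · 7 = 259√5858/5858 ≈ 3.384 m/s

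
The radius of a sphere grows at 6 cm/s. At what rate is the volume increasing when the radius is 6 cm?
864π cm³/s

V = (4/3)πr³
dV/dt = dV/dr · dr/dt = 4πr² · 6
At r = 6: dV/dt = 864π cm³/s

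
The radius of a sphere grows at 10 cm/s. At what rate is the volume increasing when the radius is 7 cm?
1960π cm³/s

V = (4/3)πr³
dV/dt = dV/dr · dr/dt = 4πr² · 10
At r = 7: dV/dt = 1960π cm³/s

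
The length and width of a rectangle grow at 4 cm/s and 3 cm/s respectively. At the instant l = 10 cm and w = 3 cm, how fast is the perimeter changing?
14 cm/s

P = 2(l + w)
dP/dt = 2(dl/dt + dw/dt) = 2(4 + 3) = 14 cm/s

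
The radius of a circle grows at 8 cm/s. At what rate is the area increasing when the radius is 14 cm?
224π cm²/s

A = πr²
dA/dt = 2πr · dr/dt = 2π(14)(8) = 224π cm²/s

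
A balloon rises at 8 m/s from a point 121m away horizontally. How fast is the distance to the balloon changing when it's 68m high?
544√19265/19265 ≈ 3.919 m/s

z² = 121² + y²
z = √(121² + 68²) = √19265
dz/dt = y/z · dy/dt = 68/√19265 · 8 = 544√19265/19265 ≈ 3.919 m/s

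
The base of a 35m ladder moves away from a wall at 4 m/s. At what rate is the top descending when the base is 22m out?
88√741/741 ≈ 3.233 m/s

x² + y² = 35²
2x·dx/dt + 2y·dy/dt = 0
dy/dt = -x/y · dx/dt = -22/√741 · 4 = -88√741/741 m/s
The top is descending at 88√741/741 ≈ 3.233 m/s.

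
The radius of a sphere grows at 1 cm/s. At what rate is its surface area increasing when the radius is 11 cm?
88π cm²/s

S = 4πr²
dS/dt = dS/dr · dr/dt = 8πr · 1
At r = 11: dS/dt = 88π cm²/s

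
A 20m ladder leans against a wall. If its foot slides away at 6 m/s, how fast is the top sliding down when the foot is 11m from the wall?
22√31/31 ≈ 3.951 m/s

x² + y² = 20²
2x·dx/dt + 2y·dy/dt = 0
dy/dt = -x/y · dx/dt = -11/(3√31) · 6 = -22√31/31 m/s
The top is descending at 22√31/31 ≈ 3.951 m/s.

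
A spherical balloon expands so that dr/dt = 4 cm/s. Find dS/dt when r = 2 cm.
64π cm²/s

S = 4πr²
dS/dt = dS/dr · dr/dt = 8πr · 4
At r = 2: dS/dt = 64π cm²/s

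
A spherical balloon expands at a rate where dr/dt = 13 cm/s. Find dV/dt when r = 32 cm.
53248π cm³/s

V = (4/3)πr³
dV/dt = dV/dr · dr/dt = 4πr² · 13
At r = 32: dV/dt = 53248π cm³/s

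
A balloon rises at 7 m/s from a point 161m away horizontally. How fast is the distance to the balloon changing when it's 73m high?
511√2/250 ≈ 2.891 m/s

z² = 161² + y²
z = √(161² + 73²) = 125√2
dz/dt = y/z · dy/dt = 73/(125√2) · 7 = 511√2/250 ≈ 2.891 m/s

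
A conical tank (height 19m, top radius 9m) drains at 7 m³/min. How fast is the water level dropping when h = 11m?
2527/(9801π) ≈ 0.08207 m/min

r/h = 9/19, so r = (9/19)h
V = (1/3)πr²h = (1/3)π((9/19)h)²h = (27/361)πh³
dV/dh = (81/361)πh²
dh/dt = (dV/dt)/(dV/dh) = -7/((81/361)π·11²) = -2527/(9801π) m/min
The level is dropping at 2527/(9801π) ≈ 0.08207 m/min.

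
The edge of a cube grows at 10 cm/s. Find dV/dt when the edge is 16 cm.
7680 cm³/s

V = s³
dV/dt = 3s² · ds/dt = 3·16²·10 = 7680 cm³/s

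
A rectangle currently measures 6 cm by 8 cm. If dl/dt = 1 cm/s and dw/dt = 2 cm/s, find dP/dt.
6 cm/s

P = 2(l + w)
dP/dt = 2(dl/dt + dw/dt) = 2(1 + 2) = 6 cm/s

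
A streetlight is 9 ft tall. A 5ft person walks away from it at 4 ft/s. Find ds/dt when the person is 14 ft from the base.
5 ft/s

By similar triangles: 9/(x+s) = 5/s
Solving: s = 5x/4
ds/dt = 5/4 · dx/dt = 5/4 · 4 = 5 ft/s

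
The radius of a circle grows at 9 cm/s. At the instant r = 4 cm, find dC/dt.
18π cm/s

C = 2πr
dC/dt = 2π · dr/dt = 2π · 9 = 18π cm/s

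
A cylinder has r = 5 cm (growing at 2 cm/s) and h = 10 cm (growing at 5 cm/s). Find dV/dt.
325π cm³/s

V = πr²h
dV/dt = 2πrh·dr/dt + πr²·dh/dt
= 2π(5)(10)(2) + π(5)²(5)
= 325π cm³/s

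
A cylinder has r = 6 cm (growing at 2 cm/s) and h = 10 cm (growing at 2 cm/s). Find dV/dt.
312π cm³/s

V = πr²h
dV/dt = 2πrh·dr/dt + πr²·dh/dt
= 2π(6)(10)(2) + π(6)²(2)
= 312π cm³/s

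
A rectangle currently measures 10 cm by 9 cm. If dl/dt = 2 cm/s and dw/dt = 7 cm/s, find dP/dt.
18 cm/s

P = 2(l + w)
dP/dt = 2(dl/dt + dw/dt) = 2(2 + 7) = 18 cm/s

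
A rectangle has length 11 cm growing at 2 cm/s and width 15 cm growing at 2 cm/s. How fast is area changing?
52 cm²/s

A = lw
dA/dt = w·dl/dt + l·dw/dt = 15·2 + 11·2 = 52 cm²/s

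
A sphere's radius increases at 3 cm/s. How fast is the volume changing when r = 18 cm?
3888π cm³/s

V = (4/3)πr³
dV/dt = dV/dr · dr/dt = 4πr² · 3
At r = 18: dV/dt = 3888π cm³/s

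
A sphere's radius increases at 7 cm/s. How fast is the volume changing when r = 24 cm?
16128π cm³/s

V = (4/3)πr³
dV/dt = dV/dr · dr/dt = 4πr² · 7
At r = 24: dV/dt = 16128π cm³/s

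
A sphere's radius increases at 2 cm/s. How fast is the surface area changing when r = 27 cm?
432π cm²/s

S = 4πr²
dS/dt = dS/dr · dr/dt = 8πr · 2
At r = 27: dS/dt = 432π cm²/s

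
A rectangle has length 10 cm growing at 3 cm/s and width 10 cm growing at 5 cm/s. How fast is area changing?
80 cm²/s

A = lw
dA/dt = w·dl/dt + l·dw/dt = 10·3 + 10·5 = 80 cm²/s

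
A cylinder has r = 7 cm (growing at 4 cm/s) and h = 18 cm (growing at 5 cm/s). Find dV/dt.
1253π cm³/s

V = πr²h
dV/dt = 2πrh·dr/dt + πr²·dh/dt
= 2π(7)(18)(4) + π(7)²(5)
= 1253π cm³/s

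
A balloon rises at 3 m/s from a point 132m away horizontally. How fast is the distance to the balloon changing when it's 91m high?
273√25705/25705 ≈ 1.703 m/s

z² = 132² + y²
z = √(132² + 91²) = √25705
dz/dt = y/z · dy/dt = 91/√25705 · 3 = 273√25705/25705 ≈ 1.703 m/s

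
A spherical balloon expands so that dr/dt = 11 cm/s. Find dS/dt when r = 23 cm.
2024π cm²/s

S = 4πr²
dS/dt = dS/dr · dr/dt = 8πr · 11
At r = 23: dS/dt = 2024π cm²/s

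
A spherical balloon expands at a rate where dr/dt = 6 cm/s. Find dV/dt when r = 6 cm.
864π cm³/s

V = (4/3)πr³
dV/dt = dV/dr · dr/dt = 4πr² · 6
At r = 6: dV/dt = 864π cm³/s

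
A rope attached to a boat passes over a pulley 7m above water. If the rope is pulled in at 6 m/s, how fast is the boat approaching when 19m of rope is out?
19√78/26 ≈ 6.454 m/s

rope² = x² + 7²
x = √(19² - 7²) = 2√78
dx/dt = (rope/x) · d(rope)/dt = (19/(2√78)) · (-6) = -19√78/26 m/s
The boat approaches at 19√78/26 ≈ 6.454 m/s.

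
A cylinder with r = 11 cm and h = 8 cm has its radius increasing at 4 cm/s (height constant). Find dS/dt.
240π cm²/s

S = 2πrh + 2πr² (lateral + bases)
dS/dt = (2πh + 4πr)·dr/dt = (2π·8 + 4π·11)·4
= 240π cm²/s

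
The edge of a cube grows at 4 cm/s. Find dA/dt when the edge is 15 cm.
720 cm²/s

A = 6s²
dA/dt = 12s · ds/dt = 12·15·4 = 720 cm²/s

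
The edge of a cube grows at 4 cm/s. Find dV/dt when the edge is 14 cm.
2352 cm³/s

V = s³
dV/dt = 3s² · ds/dt = 3·14²·4 = 2352 cm³/s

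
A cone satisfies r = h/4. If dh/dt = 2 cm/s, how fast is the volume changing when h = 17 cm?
289π/8 cm³/s

V = (1/3)π(h/4)²h = πh³/48
dV/dt = πh²/16 · 2
At h = 17: dV/dt = 289π/8 cm³/s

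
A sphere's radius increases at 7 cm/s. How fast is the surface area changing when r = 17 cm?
952π cm²/s

S = 4πr²
dS/dt = dS/dr · dr/dt = 8πr · 7
At r = 17: dS/dt = 952π cm²/s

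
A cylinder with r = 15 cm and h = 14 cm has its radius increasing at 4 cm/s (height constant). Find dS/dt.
352π cm²/s

S = 2πrh + 2πr² (lateral + bases)
dS/dt = (2πh + 4πr)·dr/dt = (2π·14 + 4π·15)·4
= 352π cm²/s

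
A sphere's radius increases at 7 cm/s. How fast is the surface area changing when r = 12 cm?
672π cm²/s

S = 4πr²
dS/dt = dS/dr · dr/dt = 8πr · 7
At r = 12: dS/dt = 672π cm²/s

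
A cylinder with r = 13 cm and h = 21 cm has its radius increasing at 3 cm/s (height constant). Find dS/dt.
282π cm²/s

S = 2πrh + 2πr² (lateral + bases)
dS/dt = (2πh + 4πr)·dr/dt = (2π·21 + 4π·13)·3
= 282π cm²/s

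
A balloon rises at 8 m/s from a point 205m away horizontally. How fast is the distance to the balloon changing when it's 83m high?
332√48914/24457 ≈ 3.002 m/s

z² = 205² + y²
z = √(205² + 83²) = √48914
dz/dt = y/z · dy/dt = 83/√48914 · 8 = 332√48914/24457 ≈ 3.002 m/s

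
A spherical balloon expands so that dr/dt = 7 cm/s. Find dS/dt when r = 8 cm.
448π cm²/s

S = 4πr²
dS/dt = dS/dr · dr/dt = 8πr · 7
At r = 8: dS/dt = 448π cm²/s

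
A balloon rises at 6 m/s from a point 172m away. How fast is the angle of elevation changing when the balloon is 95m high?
0.02673 rad/s

tan(θ) = y/172
sec²(θ) · dθ/dt = (1/172) · dy/dt
dθ/dt = cos²(θ)/172 · 6 = 172/(172² + 95²) · 6
dθ/dt = 0.02673 rad/s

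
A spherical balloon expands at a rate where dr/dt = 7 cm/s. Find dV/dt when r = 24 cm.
16128π cm³/s

V = (4/3)πr³
dV/dt = dV/dr · dr/dt = 4πr² · 7
At r = 24: dV/dt = 16128π cm³/s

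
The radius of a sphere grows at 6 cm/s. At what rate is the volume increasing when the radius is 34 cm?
27744π cm³/s

V = (4/3)πr³
dV/dt = dV/dr · dr/dt = 4πr² · 6
At r = 34: dV/dt = 27744π cm³/s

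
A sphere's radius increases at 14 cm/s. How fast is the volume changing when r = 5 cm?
1400π cm³/s

V = (4/3)πr³
dV/dt = dV/dr · dr/dt = 4πr² · 14
At r = 5: dV/dt = 1400π cm³/s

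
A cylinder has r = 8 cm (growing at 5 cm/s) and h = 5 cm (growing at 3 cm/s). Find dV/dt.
592π cm³/s

V = πr²h
dV/dt = 2πrh·dr/dt + πr²·dh/dt
= 2π(8)(5)(5) + π(8)²(3)
= 592π cm³/s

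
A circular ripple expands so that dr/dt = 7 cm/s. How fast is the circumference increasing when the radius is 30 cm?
14π cm/s

C = 2πr
dC/dt = 2π · dr/dt = 2π · 7 = 14π cm/s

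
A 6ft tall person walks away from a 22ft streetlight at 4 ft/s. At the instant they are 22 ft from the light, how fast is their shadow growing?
3/2 ft/s

By similar triangles: 22/(x+s) = 6/s
Solving: s = 6x/16
ds/dt = 6/16 · dx/dt = 3/8 · 4 = 3/2 ft/s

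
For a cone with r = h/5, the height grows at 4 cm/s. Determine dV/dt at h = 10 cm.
16π cm³/s

V = (1/3)π(h/5)²h = πh³/75
dV/dt = πh²/25 · 4
At h = 10: dV/dt = 16π cm³/s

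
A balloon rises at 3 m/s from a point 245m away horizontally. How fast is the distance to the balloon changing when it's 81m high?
243√394/5122 ≈ 0.9417 m/s

z² = 245² + y²
z = √(245² + 81²) = 13√394
dz/dt = y/z · dy/dt = 81/(13√394) · 3 = 243√394/5122 ≈ 0.9417 m/s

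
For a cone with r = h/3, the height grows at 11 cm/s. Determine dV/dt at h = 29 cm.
9251π/9 cm³/s

V = (1/3)π(h/3)²h = πh³/27
dV/dt = πh²/9 · 11
At h = 29: dV/dt = 9251π/9 cm³/s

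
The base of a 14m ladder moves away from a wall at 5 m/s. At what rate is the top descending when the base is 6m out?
3√10/4 ≈ 2.372 m/s

x² + y² = 14²
2x·dx/dt + 2y·dy/dt = 0
dy/dt = -x/y · dx/dt = -6/(4√10) · 5 = -3√10/4 m/s
The top is descending at 3√10/4 ≈ 2.372 m/s.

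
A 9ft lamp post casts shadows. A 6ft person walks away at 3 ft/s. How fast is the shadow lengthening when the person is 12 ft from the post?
6 ft/s

By similar triangles: 9/(x+s) = 6/s
Solving: s = 6x/3
ds/dt = 6/3 · dx/dt = 2 · 3 = 6 ft/s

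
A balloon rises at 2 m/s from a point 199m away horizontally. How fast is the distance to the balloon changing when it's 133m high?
133√57290/28645 ≈ 1.111 m/s

z² = 199² + y²
z = √(199² + 133²) = √57290
dz/dt = y/z · dy/dt = 133/√57290 · 2 = 133√57290/28645 ≈ 1.111 m/s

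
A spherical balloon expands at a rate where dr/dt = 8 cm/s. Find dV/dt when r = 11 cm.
3872π cm³/s

V = (4/3)πr³
dV/dt = dV/dr · dr/dt = 4πr² · 8
At r = 11: dV/dt = 3872π cm³/s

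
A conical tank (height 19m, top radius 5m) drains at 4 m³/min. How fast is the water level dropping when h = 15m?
1444/(5625π) ≈ 0.08171 m/min

r/h = 5/19, so r = (5/19)h
V = (1/3)πr²h = (1/3)π((5/19)h)²h = (25/1083)πh³
dV/dh = (25/361)πh²
dh/dt = (dV/dt)/(dV/dh) = -4/((25/361)π·15²) = -1444/(5625π) m/min
The level is dropping at 1444/(5625π) ≈ 0.08171 m/min.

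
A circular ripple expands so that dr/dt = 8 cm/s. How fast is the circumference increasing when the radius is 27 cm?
16π cm/s

C = 2πr
dC/dt = 2π · dr/dt = 2π · 8 = 16π cm/s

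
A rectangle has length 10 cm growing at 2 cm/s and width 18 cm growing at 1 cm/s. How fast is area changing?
46 cm²/s

A = lw
dA/dt = w·dl/dt + l·dw/dt = 18·2 + 10·1 = 46 cm²/s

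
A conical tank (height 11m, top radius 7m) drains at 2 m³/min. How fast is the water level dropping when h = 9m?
242/(3969π) ≈ 0.01941 m/min

r/h = 7/11, so r = (7/11)h
V = (1/3)πr²h = (1/3)π((7/11)h)²h = (49/363)πh³
dV/dh = (49/121)πh²
dh/dt = (dV/dt)/(dV/dh) = -2/((49/121)π·9²) = -242/(3969π) m/min
The level is dropping at 242/(3969π) ≈ 0.01941 m/min.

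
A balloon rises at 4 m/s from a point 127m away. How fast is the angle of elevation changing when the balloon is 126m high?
0.015873 rad/s

tan(θ) = y/127
sec²(θ) · dθ/dt = (1/127) · dy/dt
dθ/dt = cos²(θ)/127 · 4 = 127/(127² + 126²) · 4
dθ/dt = 0.015873 rad/s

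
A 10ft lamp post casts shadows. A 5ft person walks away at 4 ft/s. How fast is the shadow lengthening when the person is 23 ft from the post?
4 ft/s

By similar triangles: 10/(x+s) = 5/s
Solving: s = 5x/5
ds/dt = 5/5 · dx/dt = 1 · 4 = 4 ft/s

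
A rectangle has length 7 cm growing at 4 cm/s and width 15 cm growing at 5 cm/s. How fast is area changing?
95 cm²/s

A = lw
dA/dt = w·dl/dt + l·dw/dt = 15·4 + 7·5 = 95 cm²/s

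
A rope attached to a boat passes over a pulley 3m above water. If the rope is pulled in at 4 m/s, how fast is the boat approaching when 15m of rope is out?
5√6/3 ≈ 4.082 m/s

rope² = x² + 3²
x = √(15² - 3²) = 6√6
dx/dt = (rope/x) · d(rope)/dt = (15/(6√6)) · (-4) = -5√6/3 m/s
The boat approaches at 5√6/3 ≈ 4.082 m/s.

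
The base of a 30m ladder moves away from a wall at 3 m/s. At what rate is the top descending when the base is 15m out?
√3 ≈ 1.732 m/s

x² + y² = 30²
2x·dx/dt + 2y·dy/dt = 0
dy/dt = -x/y · dx/dt = -15/(15√3) · 3 = -√3 m/s
The top is descending at √3 ≈ 1.732 m/s.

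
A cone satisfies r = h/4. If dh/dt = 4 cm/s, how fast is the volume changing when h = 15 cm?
225π/4 cm³/s

V = (1/3)π(h/4)²h = πh³/48
dV/dt = πh²/16 · 4
At h = 15: dV/dt = 225π/4 cm³/s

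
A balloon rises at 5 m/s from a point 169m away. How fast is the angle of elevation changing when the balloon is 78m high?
0.02439 rad/s

tan(θ) = y/169
sec²(θ) · dθ/dt = (1/169) · dy/dt
dθ/dt = cos²(θ)/169 · 5 = 169/(169² + 78²) · 5
dθ/dt = 0.02439 rad/s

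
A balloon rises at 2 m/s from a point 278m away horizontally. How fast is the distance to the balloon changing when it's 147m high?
294√98893/98893 ≈ 0.9349 m/s

z² = 278² + y²
z = √(278² + 147²) = √98893
dz/dt = y/z · dy/dt = 147/√98893 · 2 = 294√98893/98893 ≈ 0.9349 m/s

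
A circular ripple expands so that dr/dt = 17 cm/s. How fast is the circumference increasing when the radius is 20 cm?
34π cm/s

C = 2πr
dC/dt = 2π · dr/dt = 2π · 17 = 34π cm/s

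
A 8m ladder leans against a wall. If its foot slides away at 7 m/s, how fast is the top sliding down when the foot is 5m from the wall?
35√39/39 ≈ 5.604 m/s

x² + y² = 8²
2x·dx/dt + 2y·dy/dt = 0
dy/dt = -x/y · dx/dt = -5/√39 · 7 = -35√39/39 m/s
The top is descending at 35√39/39 ≈ 5.604 m/s.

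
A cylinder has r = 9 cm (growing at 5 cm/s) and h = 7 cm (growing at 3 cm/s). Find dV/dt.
873π cm³/s

V = πr²h
dV/dt = 2πrh·dr/dt + πr²·dh/dt
= 2π(9)(7)(5) + π(9)²(3)
= 873π cm³/s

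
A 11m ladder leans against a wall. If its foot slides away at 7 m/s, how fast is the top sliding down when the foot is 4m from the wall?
4√105/15 ≈ 2.733 m/s

x² + y² = 11²
2x·dx/dt + 2y·dy/dt = 0
dy/dt = -x/y · dx/dt = -4/√105 · 7 = -4√105/15 m/s
The top is descending at 4√105/15 ≈ 2.733 m/s.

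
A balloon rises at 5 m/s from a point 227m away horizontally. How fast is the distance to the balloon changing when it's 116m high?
116√64985/12997 ≈ 2.275 m/s

z² = 227² + y²
z = √(227² + 116²) = √64985
dz/dt = y/z · dy/dt = 116/√64985 · 5 = 116√64985/12997 ≈ 2.275 m/s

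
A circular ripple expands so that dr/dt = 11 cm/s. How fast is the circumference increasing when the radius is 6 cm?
22π cm/s

C = 2πr
dC/dt = 2π · dr/dt = 2π · 11 = 22π cm/s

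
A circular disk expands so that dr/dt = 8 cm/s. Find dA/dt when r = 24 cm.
384π cm²/s

A = πr²
dA/dt = 2πr · dr/dt = 2π(24)(8) = 384π cm²/s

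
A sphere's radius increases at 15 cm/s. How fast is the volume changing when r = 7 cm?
2940π cm³/s

V = (4/3)πr³
dV/dt = dV/dr · dr/dt = 4πr² · 15
At r = 7: dV/dt = 2940π cm³/s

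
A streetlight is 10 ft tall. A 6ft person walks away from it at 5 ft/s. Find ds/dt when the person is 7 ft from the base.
15/2 ft/s

By similar triangles: 10/(x+s) = 6/s
Solving: s = 6x/4
ds/dt = 6/4 · dx/dt = 3/2 · 5 = 15/2 ft/s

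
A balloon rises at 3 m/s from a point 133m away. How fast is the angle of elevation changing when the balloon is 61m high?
0.018636 rad/s

tan(θ) = y/133
sec²(θ) · dθ/dt = (1/133) · dy/dt
dθ/dt = cos²(θ)/133 · 3 = 133/(133² + 61²) · 3
dθ/dt = 0.018636 rad/s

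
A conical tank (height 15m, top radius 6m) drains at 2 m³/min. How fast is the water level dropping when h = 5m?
1/(2π) ≈ 0.1592 m/min

r/h = 6/15, so r = (2/5)h
V = (1/3)πr²h = (1/3)π((2/5)h)²h = (4/75)πh³
dV/dh = (4/25)πh²
dh/dt = (dV/dt)/(dV/dh) = -2/((4/25)π·5²) = -1/(2π) m/min
The level is dropping at 1/(2π) ≈ 0.1592 m/min.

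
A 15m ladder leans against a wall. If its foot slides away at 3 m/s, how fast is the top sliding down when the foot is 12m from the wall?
4 m/s

x² + y² = 15²
2x·dx/dt + 2y·dy/dt = 0
dy/dt = -x/y · dx/dt = -12/9 · 3 = -4 m/s
The top is descending at 4 m/s.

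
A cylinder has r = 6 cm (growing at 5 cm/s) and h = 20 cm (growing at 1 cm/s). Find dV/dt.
1236π cm³/s

V = πr²h
dV/dt = 2πrh·dr/dt + πr²·dh/dt
= 2π(6)(20)(5) + π(6)²(1)
= 1236π cm³/s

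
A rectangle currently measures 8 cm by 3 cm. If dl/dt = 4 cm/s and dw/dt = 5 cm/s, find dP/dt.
18 cm/s

P = 2(l + w)
dP/dt = 2(dl/dt + dw/dt) = 2(4 + 5) = 18 cm/s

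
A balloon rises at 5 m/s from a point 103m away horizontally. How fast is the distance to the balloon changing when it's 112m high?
560√137/1781 ≈ 3.68 m/s

z² = 103² + y²
z = √(103² + 112²) = 13√137
dz/dt = y/z · dy/dt = 112/(13√137) · 5 = 560√137/1781 ≈ 3.68 m/s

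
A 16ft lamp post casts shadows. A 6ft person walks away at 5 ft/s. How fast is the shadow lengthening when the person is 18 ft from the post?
3 ft/s

By similar triangles: 16/(x+s) = 6/s
Solving: s = 6x/10
ds/dt = 6/10 · dx/dt = 3/5 · 5 = 3 ft/s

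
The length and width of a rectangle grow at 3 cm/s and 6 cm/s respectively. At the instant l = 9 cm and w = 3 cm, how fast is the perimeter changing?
18 cm/s

P = 2(l + w)
dP/dt = 2(dl/dt + dw/dt) = 2(3 + 6) = 18 cm/s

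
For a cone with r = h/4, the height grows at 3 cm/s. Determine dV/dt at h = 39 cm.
4563π/16 cm³/s

V = (1/3)π(h/4)²h = πh³/48
dV/dt = πh²/16 · 3
At h = 39: dV/dt = 4563π/16 cm³/s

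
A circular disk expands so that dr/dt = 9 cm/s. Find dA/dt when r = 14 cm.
252π cm²/s

A = πr²
dA/dt = 2πr · dr/dt = 2π(14)(9) = 252π cm²/s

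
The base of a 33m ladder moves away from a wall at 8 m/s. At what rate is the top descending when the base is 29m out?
58√62/31 ≈ 14.73 m/s

x² + y² = 33²
2x·dx/dt + 2y·dy/dt = 0
dy/dt = -x/y · dx/dt = -29/(2√62) · 8 = -58√62/31 m/s
The top is descending at 58√62/31 ≈ 14.73 m/s.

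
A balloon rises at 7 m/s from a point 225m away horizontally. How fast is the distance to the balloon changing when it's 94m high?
658√59461/59461 ≈ 2.698 m/s

z² = 225² + y²
z = √(225² + 94²) = √59461
dz/dt = y/z · dy/dt = 94/√59461 · 7 = 658√59461/59461 ≈ 2.698 m/s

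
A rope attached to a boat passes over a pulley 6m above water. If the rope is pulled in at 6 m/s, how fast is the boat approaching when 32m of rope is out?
96√247/247 ≈ 6.108 m/s

rope² = x² + 6²
x = √(32² - 6²) = 2√247
dx/dt = (rope/x) · d(rope)/dt = (32/(2√247)) · (-6) = -96√247/247 m/s
The boat approaches at 96√247/247 ≈ 6.108 m/s.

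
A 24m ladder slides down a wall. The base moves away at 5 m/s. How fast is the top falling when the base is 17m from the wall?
85√287/287 ≈ 5.017 m/s

x² + y² = 24²
2x·dx/dt + 2y·dy/dt = 0
dy/dt = -x/y · dx/dt = -17/√287 · 5 = -85√287/287 m/s
The top is descending at 85√287/287 ≈ 5.017 m/s.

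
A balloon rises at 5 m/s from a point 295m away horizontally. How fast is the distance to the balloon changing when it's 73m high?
365√92354/92354 ≈ 1.201 m/s

z² = 295² + y²
z = √(295² + 73²) = √92354
dz/dt = y/z · dy/dt = 73/√92354 · 5 = 365√92354/92354 ≈ 1.201 m/s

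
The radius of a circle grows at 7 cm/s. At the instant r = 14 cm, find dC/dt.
14π cm/s

C = 2πr
dC/dt = 2π · dr/dt = 2π · 7 = 14π cm/s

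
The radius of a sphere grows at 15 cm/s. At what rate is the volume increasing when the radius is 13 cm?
10140π cm³/s

V = (4/3)πr³
dV/dt = dV/dr · dr/dt = 4πr² · 15
At r = 13: dV/dt = 10140π cm³/s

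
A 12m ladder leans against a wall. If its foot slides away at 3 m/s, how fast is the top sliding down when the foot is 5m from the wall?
15√119/119 ≈ 1.375 m/s

x² + y² = 12²
2x·dx/dt + 2y·dy/dt = 0
dy/dt = -x/y · dx/dt = -5/√119 · 3 = -15√119/119 m/s
The top is descending at 15√119/119 ≈ 1.375 m/s.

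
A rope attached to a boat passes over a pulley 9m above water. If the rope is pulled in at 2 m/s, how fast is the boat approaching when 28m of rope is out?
56√703/703 ≈ 2.112 m/s

rope² = x² + 9²
x = √(28² - 9²) = √703
dx/dt = (rope/x) · d(rope)/dt = (28/√703) · (-2) = -56√703/703 m/s
The boat approaches at 56√703/703 ≈ 2.112 m/s.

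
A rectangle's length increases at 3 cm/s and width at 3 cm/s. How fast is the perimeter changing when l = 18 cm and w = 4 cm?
12 cm/s

P = 2(l + w)
dP/dt = 2(dl/dt + dw/dt) = 2(3 + 3) = 12 cm/s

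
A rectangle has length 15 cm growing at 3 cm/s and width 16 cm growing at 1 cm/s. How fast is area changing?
63 cm²/s

A = lw
dA/dt = w·dl/dt + l·dw/dt = 16·3 + 15·1 = 63 cm²/s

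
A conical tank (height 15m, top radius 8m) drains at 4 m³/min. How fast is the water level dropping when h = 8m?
225/(1024π) ≈ 0.06994 m/min

r/h = 8/15, so r = (8/15)h
V = (1/3)πr²h = (1/3)π((8/15)h)²h = (64/675)πh³
dV/dh = (64/225)πh²
dh/dt = (dV/dt)/(dV/dh) = -4/((64/225)π·8²) = -225/(1024π) m/min
The level is dropping at 225/(1024π) ≈ 0.06994 m/min.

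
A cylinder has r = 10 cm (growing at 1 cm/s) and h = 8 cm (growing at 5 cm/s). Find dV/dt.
660π cm³/s

V = πr²h
dV/dt = 2πrh·dr/dt + πr²·dh/dt
= 2π(10)(8)(1) + π(10)²(5)
= 660π cm³/s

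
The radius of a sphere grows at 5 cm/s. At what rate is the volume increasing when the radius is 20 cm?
8000π cm³/s

V = (4/3)πr³
dV/dt = dV/dr · dr/dt = 4πr² · 5
At r = 20: dV/dt = 8000π cm³/s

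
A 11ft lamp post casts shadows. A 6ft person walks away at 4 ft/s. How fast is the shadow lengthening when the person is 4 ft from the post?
24/5 ft/s

By similar triangles: 11/(x+s) = 6/s
Solving: s = 6x/5
ds/dt = 6/5 · dx/dt = 6/5 · 4 = 24/5 ft/s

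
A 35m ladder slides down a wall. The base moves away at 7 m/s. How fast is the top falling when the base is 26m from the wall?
182√61/183 ≈ 7.768 m/s

x² + y² = 35²
2x·dx/dt + 2y·dy/dt = 0
dy/dt = -x/y · dx/dt = -26/(3√61) · 7 = -182√61/183 m/s
The top is descending at 182√61/183 ≈ 7.768 m/s.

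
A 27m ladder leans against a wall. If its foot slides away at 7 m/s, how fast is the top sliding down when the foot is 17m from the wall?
119√110/220 ≈ 5.673 m/s

x² + y² = 27²
2x·dx/dt + 2y·dy/dt = 0
dy/dt = -x/y · dx/dt = -17/(2√110) · 7 = -119√110/220 m/s
The top is descending at 119√110/220 ≈ 5.673 m/s.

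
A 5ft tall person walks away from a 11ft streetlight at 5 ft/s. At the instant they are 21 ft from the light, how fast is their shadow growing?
25/6 ft/s

By similar triangles: 11/(x+s) = 5/s
Solving: s = 5x/6
ds/dt = 5/6 · dx/dt = 5/6 · 5 = 25/6 ft/s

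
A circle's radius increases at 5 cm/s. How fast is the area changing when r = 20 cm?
200π cm²/s

A = πr²
dA/dt = 2πr · dr/dt = 2π(20)(5) = 200π cm²/s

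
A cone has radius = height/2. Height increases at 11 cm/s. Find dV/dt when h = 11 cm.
1331π/4 cm³/s

V = (1/3)π(h/2)²h = πh³/12
dV/dt = πh²/4 · 11
At h = 11: dV/dt = 1331π/4 cm³/s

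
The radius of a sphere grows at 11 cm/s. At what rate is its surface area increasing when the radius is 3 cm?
264π cm²/s

S = 4πr²
dS/dt = dS/dr · dr/dt = 8πr · 11
At r = 3: dS/dt = 264π cm²/s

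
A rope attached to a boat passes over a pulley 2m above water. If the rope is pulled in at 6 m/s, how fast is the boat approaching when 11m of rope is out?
22√13/13 ≈ 6.102 m/s

rope² = x² + 2²
x = √(11² - 2²) = 3√13
dx/dt = (rope/x) · d(rope)/dt = (11/(3√13)) · (-6) = -22√13/13 m/s
The boat approaches at 22√13/13 ≈ 6.102 m/s.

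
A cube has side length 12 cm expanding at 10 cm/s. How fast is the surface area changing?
1440 cm²/s

A = 6s²
dA/dt = 12s · ds/dt = 12·12·10 = 1440 cm²/s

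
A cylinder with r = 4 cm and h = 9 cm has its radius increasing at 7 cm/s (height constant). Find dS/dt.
238π cm²/s

S = 2πrh + 2πr² (lateral + bases)
dS/dt = (2πh + 4πr)·dr/dt = (2π·9 + 4π·4)·7
= 238π cm²/s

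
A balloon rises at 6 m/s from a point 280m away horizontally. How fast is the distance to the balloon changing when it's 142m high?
426√24641/24641 ≈ 2.714 m/s

z² = 280² + y²
z = √(280² + 142²) = 2√24641
dz/dt = y/z · dy/dt = 142/(2√24641) · 6 = 426√24641/24641 ≈ 2.714 m/s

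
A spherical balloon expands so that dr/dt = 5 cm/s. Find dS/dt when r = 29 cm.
1160π cm²/s

S = 4πr²
dS/dt = dS/dr · dr/dt = 8πr · 5
At r = 29: dS/dt = 1160π cm²/s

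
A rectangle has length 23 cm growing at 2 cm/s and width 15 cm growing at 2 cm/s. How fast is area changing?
76 cm²/s

A = lw
dA/dt = w·dl/dt + l·dw/dt = 15·2 + 23·2 = 76 cm²/s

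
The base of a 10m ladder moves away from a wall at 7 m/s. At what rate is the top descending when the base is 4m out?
2√21/3 ≈ 3.055 m/s

x² + y² = 10²
2x·dx/dt + 2y·dy/dt = 0
dy/dt = -x/y · dx/dt = -4/(2√21) · 7 = -2√21/3 m/s
The top is descending at 2√21/3 ≈ 3.055 m/s.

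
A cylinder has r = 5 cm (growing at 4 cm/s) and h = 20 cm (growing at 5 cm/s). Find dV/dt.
925π cm³/s

V = πr²h
dV/dt = 2πrh·dr/dt + πr²·dh/dt
= 2π(5)(20)(4) + π(5)²(5)
= 925π cm³/s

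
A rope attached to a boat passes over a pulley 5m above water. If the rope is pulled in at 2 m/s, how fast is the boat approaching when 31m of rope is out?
31√26/78 ≈ 2.027 m/s

rope² = x² + 5²
x = √(31² - 5²) = 6√26
dx/dt = (rope/x) · d(rope)/dt = (31/(6√26)) · (-2) = -31√26/78 m/s
The boat approaches at 31√26/78 ≈ 2.027 m/s.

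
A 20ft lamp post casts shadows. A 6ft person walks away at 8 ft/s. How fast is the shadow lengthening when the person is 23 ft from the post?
24/7 ft/s

By similar triangles: 20/(x+s) = 6/s
Solving: s = 6x/14
ds/dt = 6/14 · dx/dt = 3/7 · 8 = 24/7 ft/s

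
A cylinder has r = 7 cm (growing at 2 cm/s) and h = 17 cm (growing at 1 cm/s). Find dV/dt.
525π cm³/s

V = πr²h
dV/dt = 2πrh·dr/dt + πr²·dh/dt
= 2π(7)(17)(2) + π(7)²(1)
= 525π cm³/s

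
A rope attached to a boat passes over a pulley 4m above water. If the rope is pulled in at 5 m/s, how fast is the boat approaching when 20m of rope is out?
25√6/12 ≈ 5.103 m/s

rope² = x² + 4²
x = √(20² - 4²) = 8√6
dx/dt = (rope/x) · d(rope)/dt = (20/(8√6)) · (-5) = -25√6/12 m/s
The boat approaches at 25√6/12 ≈ 5.103 m/s.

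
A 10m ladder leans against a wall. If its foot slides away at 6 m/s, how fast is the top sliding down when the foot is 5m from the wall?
2√3 ≈ 3.464 m/s

x² + y² = 10²
2x·dx/dt + 2y·dy/dt = 0
dy/dt = -x/y · dx/dt = -5/(5√3) · 6 = -2√3 m/s
The top is descending at 2√3 ≈ 3.464 m/s.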